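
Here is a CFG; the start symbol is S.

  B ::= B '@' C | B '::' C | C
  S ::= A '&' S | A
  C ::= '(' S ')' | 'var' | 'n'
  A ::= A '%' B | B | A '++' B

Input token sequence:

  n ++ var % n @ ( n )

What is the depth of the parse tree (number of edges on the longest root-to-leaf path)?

8

[S [A [A [A [B [C n]]] ++ [B [C var]]] % [B [B [C n]] @ [C ( [S [A [B [C n]]]] )]]]]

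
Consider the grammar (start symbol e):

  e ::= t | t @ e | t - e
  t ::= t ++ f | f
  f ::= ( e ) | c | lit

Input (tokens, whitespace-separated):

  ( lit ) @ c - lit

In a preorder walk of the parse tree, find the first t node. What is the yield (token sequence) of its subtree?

[e [t [f ( [e [t [f lit]]] )]] @ [e [t [f c]] - [e [t [f lit]]]]]

( lit )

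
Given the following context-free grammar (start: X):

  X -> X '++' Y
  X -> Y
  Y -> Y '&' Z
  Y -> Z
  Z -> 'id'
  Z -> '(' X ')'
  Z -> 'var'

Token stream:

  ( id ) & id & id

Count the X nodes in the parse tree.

[X [Y [Y [Y [Z ( [X [Y [Z id]]] )]] & [Z id]] & [Z id]]]

2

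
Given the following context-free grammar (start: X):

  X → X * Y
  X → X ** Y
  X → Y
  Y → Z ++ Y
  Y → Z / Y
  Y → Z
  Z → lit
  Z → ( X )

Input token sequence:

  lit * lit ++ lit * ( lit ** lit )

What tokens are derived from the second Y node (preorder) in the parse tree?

lit ++ lit

[X [X [X [Y [Z lit]]] * [Y [Z lit] ++ [Y [Z lit]]]] * [Y [Z ( [X [X [Y [Z lit]]] ** [Y [Z lit]]] )]]]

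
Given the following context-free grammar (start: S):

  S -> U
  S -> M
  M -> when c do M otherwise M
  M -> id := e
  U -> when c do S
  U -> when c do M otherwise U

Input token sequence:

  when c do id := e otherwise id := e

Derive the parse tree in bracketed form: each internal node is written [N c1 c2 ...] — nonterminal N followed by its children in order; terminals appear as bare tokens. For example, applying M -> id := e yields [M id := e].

[S [M when c do [M id := e] otherwise [M id := e]]]

S
M
when c do M otherwise M
when c do id := e otherwise M
when c do id := e otherwise id := e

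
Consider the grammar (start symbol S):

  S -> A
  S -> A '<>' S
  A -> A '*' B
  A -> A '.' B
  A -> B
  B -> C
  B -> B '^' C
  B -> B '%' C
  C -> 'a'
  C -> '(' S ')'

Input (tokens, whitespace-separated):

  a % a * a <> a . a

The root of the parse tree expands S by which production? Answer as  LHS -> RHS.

S -> A '<>' S

[S [A [A [B [B [C a]] % [C a]]] * [B [C a]]] <> [S [A [A [B [C a]]] . [B [C a]]]]]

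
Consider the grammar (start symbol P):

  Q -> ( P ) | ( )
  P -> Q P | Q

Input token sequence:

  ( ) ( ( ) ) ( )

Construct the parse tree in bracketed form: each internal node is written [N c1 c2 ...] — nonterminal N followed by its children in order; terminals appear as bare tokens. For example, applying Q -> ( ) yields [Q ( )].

[P [Q ( )] [P [Q ( [P [Q ( )]] )] [P [Q ( )]]]]

P
Q P
( ) P
( ) Q P
( ) ( P ) P
( ) ( Q ) P
( ) ( ( ) ) P
( ) ( ( ) ) Q
( ) ( ( ) ) ( )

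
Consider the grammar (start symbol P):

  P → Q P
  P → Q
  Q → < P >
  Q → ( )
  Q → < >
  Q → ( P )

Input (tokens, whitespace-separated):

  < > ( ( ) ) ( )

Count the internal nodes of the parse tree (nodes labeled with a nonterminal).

[P [Q < >] [P [Q ( [P [Q ( )]] )] [P [Q ( )]]]]

8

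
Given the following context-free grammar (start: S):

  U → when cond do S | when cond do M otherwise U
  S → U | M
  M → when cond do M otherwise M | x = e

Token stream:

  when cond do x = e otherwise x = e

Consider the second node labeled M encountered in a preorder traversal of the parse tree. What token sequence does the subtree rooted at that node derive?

[S [M when cond do [M x = e] otherwise [M x = e]]]

x = e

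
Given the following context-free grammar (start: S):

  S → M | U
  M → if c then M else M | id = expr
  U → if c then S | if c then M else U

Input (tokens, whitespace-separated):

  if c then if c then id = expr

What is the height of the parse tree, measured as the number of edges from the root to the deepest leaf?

6

[S [U if c then [S [U if c then [S [M id = expr]]]]]]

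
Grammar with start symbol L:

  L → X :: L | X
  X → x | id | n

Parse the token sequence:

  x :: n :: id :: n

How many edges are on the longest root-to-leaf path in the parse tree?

5

[L [X x] :: [L [X n] :: [L [X id] :: [L [X n]]]]]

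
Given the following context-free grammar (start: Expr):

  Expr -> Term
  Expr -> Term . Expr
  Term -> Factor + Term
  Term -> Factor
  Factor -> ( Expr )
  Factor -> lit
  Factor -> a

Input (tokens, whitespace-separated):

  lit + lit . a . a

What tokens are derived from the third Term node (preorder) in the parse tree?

a

[Expr [Term [Factor lit] + [Term [Factor lit]]] . [Expr [Term [Factor a]] . [Expr [Term [Factor a]]]]]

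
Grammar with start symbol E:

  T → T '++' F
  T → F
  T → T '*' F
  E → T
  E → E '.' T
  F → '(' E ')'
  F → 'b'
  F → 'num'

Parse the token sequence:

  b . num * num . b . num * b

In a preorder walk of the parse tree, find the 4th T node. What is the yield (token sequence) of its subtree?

b

[E [E [E [E [T [F b]]] . [T [T [F num]] * [F num]]] . [T [F b]]] . [T [T [F num]] * [F b]]]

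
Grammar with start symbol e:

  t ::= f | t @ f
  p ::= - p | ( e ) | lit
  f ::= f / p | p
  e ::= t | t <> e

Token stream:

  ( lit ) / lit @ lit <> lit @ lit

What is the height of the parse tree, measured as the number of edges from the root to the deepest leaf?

10

[e [t [t [f [f [p ( [e [t [f [p lit]]]] )]] / [p lit]]] @ [f [p lit]]] <> [e [t [t [f [p lit]]] @ [f [p lit]]]]]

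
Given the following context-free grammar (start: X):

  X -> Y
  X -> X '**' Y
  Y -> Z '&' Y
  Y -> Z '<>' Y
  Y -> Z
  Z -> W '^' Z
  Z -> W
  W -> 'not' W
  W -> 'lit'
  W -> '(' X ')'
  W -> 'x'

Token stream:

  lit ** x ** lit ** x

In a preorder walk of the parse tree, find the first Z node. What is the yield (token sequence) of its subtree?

lit

[X [X [X [X [Y [Z [W lit]]]] ** [Y [Z [W x]]]] ** [Y [Z [W lit]]]] ** [Y [Z [W x]]]]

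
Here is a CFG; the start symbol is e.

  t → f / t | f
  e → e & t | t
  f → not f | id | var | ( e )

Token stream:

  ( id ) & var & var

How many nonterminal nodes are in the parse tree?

[e [e [e [t [f ( [e [t [f id]]] )]]] & [t [f var]]] & [t [f var]]]

12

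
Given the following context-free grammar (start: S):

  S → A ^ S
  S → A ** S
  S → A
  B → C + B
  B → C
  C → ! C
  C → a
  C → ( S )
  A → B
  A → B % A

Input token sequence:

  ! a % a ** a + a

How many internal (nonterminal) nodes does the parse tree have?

[S [A [B [C ! [C a]]] % [A [B [C a]]]] ** [S [A [B [C a] + [B [C a]]]]]]

14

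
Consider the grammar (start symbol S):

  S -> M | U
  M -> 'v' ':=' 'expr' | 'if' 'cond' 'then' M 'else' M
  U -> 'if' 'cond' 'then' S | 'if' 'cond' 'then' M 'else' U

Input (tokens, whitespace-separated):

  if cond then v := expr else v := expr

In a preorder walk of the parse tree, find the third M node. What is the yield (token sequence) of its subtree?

[S [M if cond then [M v := expr] else [M v := expr]]]

v := expr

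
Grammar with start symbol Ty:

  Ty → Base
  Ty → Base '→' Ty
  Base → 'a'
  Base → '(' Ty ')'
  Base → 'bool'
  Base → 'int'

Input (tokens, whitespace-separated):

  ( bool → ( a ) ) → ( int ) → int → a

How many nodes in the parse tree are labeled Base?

8

[Ty [Base ( [Ty [Base bool] → [Ty [Base ( [Ty [Base a]] )]]] )] → [Ty [Base ( [Ty [Base int]] )] → [Ty [Base int] → [Ty [Base a]]]]]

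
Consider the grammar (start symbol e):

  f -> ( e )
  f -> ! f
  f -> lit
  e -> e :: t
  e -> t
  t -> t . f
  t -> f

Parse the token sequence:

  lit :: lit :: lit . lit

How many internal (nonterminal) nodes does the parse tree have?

[e [e [e [t [f lit]]] :: [t [f lit]]] :: [t [t [f lit]] . [f lit]]]

11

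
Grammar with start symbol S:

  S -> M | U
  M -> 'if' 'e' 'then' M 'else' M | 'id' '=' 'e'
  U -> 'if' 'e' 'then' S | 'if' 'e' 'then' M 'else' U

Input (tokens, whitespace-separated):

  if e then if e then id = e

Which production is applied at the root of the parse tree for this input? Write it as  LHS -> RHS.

S -> U

[S [U if e then [S [U if e then [S [M id = e]]]]]]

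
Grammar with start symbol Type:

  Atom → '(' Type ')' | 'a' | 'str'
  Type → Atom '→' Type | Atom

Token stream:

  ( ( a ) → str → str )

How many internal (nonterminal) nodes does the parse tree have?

10

[Type [Atom ( [Type [Atom ( [Type [Atom a]] )] → [Type [Atom str] → [Type [Atom str]]]] )]]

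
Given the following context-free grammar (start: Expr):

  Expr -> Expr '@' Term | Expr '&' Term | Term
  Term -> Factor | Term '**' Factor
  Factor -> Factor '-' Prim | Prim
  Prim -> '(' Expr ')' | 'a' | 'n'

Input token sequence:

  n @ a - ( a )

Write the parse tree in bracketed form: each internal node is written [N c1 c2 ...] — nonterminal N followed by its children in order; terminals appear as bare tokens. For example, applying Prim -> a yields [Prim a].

[Expr [Expr [Term [Factor [Prim n]]]] @ [Term [Factor [Factor [Prim a]] - [Prim ( [Expr [Term [Factor [Prim a]]]] )]]]]

Expr
Expr @ Term
Term @ Term
Factor @ Term
Prim @ Term
n @ Term
n @ Factor
n @ Factor - Prim
n @ Prim - Prim
n @ a - Prim
n @ a - ( Expr )
n @ a - ( Term )
n @ a - ( Factor )
n @ a - ( Prim )
n @ a - ( a )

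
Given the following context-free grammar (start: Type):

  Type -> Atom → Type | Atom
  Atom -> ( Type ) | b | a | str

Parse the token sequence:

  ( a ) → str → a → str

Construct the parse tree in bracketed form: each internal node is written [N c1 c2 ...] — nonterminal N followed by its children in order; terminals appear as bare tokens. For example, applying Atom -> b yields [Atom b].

[Type [Atom ( [Type [Atom a]] )] → [Type [Atom str] → [Type [Atom a] → [Type [Atom str]]]]]

Type
Atom → Type
( Type ) → Type
( Atom ) → Type
( a ) → Type
( a ) → Atom → Type
( a ) → str → Type
( a ) → str → Atom → Type
( a ) → str → a → Type
( a ) → str → a → Atom
( a ) → str → a → str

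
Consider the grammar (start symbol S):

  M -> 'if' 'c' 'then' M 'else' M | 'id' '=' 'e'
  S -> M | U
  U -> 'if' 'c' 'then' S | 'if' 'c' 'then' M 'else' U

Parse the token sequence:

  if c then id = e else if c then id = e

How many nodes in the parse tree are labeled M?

[S [U if c then [M id = e] else [U if c then [S [M id = e]]]]]

2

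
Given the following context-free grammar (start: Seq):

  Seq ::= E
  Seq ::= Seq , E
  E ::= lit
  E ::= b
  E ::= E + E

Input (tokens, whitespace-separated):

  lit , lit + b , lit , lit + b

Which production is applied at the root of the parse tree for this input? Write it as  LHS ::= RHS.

[Seq [Seq [Seq [Seq [E lit]] , [E [E lit] + [E b]]] , [E lit]] , [E [E lit] + [E b]]]

Seq ::= Seq , E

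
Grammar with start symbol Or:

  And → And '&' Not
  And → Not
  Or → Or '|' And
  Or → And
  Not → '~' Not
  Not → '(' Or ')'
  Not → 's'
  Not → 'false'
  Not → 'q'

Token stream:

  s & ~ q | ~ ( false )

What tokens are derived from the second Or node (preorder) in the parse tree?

[Or [Or [And [And [Not s]] & [Not ~ [Not q]]]] | [And [Not ~ [Not ( [Or [And [Not false]]] )]]]]

s & ~ q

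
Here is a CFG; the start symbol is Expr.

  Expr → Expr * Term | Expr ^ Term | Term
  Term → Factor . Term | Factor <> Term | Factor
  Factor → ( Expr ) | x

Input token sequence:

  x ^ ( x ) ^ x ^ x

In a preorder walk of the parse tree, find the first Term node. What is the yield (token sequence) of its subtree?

x

[Expr [Expr [Expr [Expr [Term [Factor x]]] ^ [Term [Factor ( [Expr [Term [Factor x]]] )]]] ^ [Term [Factor x]]] ^ [Term [Factor x]]]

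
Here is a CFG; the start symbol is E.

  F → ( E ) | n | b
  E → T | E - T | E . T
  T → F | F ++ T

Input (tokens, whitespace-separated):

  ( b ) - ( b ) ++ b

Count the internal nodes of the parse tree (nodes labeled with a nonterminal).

14

[E [E [T [F ( [E [T [F b]]] )]]] - [T [F ( [E [T [F b]]] )] ++ [T [F b]]]]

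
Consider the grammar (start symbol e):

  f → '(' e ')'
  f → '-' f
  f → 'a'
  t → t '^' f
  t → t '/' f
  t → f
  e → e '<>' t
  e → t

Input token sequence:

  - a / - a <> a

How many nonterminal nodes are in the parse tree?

10

[e [e [t [t [f - [f a]]] / [f - [f a]]]] <> [t [f a]]]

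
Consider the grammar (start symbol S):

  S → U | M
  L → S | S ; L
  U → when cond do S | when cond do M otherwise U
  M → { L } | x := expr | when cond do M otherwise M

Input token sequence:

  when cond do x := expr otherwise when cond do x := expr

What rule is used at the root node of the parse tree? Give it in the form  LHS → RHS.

[S [U when cond do [M x := expr] otherwise [U when cond do [S [M x := expr]]]]]

S → U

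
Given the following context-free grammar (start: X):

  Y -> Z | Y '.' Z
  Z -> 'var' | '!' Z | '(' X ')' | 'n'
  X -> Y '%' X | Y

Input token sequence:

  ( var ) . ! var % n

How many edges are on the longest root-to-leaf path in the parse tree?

7

[X [Y [Y [Z ( [X [Y [Z var]]] )]] . [Z ! [Z var]]] % [X [Y [Z n]]]]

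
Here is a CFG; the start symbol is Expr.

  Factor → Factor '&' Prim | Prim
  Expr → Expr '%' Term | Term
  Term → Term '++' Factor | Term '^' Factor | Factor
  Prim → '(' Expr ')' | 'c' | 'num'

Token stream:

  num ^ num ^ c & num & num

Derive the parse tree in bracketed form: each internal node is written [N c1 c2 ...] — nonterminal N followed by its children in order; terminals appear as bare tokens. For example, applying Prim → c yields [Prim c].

Expr
Term
Term ^ Factor
Term ^ Factor ^ Factor
Factor ^ Factor ^ Factor
Prim ^ Factor ^ Factor
num ^ Factor ^ Factor
num ^ Prim ^ Factor
num ^ num ^ Factor
num ^ num ^ Factor & Prim
num ^ num ^ Factor & Prim & Prim
num ^ num ^ Prim & Prim & Prim
num ^ num ^ c & Prim & Prim
num ^ num ^ c & num & Prim
num ^ num ^ c & num & num

[Expr [Term [Term [Term [Factor [Prim num]]] ^ [Factor [Prim num]]] ^ [Factor [Factor [Factor [Prim c]] & [Prim num]] & [Prim num]]]]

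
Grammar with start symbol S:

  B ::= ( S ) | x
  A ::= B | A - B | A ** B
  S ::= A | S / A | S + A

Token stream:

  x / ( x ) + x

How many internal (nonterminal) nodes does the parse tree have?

12

[S [S [S [A [B x]]] / [A [B ( [S [A [B x]]] )]]] + [A [B x]]]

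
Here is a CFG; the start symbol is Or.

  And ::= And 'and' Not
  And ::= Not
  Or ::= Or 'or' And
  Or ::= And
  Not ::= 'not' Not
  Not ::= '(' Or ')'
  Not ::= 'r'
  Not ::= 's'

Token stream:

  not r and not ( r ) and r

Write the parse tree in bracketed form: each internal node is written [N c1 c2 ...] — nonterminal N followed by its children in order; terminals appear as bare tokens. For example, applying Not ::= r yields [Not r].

[Or [And [And [And [Not not [Not r]]] and [Not not [Not ( [Or [And [Not r]]] )]]] and [Not r]]]

Or
And
And and Not
And and Not and Not
Not and Not and Not
not Not and Not and Not
not r and Not and Not
not r and not Not and Not
not r and not ( Or ) and Not
not r and not ( And ) and Not
not r and not ( Not ) and Not
not r and not ( r ) and Not
not r and not ( r ) and r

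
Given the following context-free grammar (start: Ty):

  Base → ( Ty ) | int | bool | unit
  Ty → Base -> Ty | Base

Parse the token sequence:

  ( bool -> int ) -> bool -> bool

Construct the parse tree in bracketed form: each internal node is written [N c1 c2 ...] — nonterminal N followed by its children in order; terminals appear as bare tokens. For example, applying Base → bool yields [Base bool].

[Ty [Base ( [Ty [Base bool] -> [Ty [Base int]]] )] -> [Ty [Base bool] -> [Ty [Base bool]]]]

Ty
Base -> Ty
( Ty ) -> Ty
( Base -> Ty ) -> Ty
( bool -> Ty ) -> Ty
( bool -> Base ) -> Ty
( bool -> int ) -> Ty
( bool -> int ) -> Base -> Ty
( bool -> int ) -> bool -> Ty
( bool -> int ) -> bool -> Base
( bool -> int ) -> bool -> bool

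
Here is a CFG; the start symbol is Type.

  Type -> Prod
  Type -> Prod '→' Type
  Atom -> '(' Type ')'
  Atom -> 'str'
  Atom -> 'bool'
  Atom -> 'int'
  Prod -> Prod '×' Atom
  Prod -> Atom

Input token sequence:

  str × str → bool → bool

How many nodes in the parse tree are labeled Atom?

4

[Type [Prod [Prod [Atom str]] × [Atom str]] → [Type [Prod [Atom bool]] → [Type [Prod [Atom bool]]]]]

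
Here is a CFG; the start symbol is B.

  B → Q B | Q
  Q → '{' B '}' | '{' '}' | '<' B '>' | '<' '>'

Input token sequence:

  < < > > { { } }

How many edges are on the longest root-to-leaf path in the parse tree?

[B [Q < [B [Q < >]] >] [B [Q { [B [Q { }]] }]]]

5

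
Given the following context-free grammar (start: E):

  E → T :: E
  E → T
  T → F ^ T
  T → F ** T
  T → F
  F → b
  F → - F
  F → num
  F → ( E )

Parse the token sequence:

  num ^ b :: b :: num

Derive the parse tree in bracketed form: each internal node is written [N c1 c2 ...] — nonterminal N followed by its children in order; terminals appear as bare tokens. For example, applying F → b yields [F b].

E
T :: E
F ^ T :: E
num ^ T :: E
num ^ F :: E
num ^ b :: E
num ^ b :: T :: E
num ^ b :: F :: E
num ^ b :: b :: E
num ^ b :: b :: T
num ^ b :: b :: F
num ^ b :: b :: num

[E [T [F num] ^ [T [F b]]] :: [E [T [F b]] :: [E [T [F num]]]]]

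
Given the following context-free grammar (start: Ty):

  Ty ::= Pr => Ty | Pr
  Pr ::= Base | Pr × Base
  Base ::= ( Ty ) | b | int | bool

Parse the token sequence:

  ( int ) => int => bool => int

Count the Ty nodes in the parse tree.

[Ty [Pr [Base ( [Ty [Pr [Base int]]] )]] => [Ty [Pr [Base int]] => [Ty [Pr [Base bool]] => [Ty [Pr [Base int]]]]]]

5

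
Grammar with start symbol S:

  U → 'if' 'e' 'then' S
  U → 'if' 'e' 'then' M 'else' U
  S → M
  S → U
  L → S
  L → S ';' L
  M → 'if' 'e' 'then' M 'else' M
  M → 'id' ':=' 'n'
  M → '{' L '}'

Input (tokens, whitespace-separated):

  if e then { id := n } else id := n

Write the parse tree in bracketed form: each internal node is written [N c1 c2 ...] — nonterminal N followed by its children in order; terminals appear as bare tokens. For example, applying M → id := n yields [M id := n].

S
M
if e then M else M
if e then { L } else M
if e then { S } else M
if e then { M } else M
if e then { id := n } else M
if e then { id := n } else id := n

[S [M if e then [M { [L [S [M id := n]]] }] else [M id := n]]]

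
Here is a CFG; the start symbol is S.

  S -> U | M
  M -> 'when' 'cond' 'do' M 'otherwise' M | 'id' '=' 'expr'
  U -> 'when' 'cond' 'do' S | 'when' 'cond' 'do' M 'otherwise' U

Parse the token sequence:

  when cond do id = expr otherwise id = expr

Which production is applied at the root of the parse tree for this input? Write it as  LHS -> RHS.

[S [M when cond do [M id = expr] otherwise [M id = expr]]]

S -> M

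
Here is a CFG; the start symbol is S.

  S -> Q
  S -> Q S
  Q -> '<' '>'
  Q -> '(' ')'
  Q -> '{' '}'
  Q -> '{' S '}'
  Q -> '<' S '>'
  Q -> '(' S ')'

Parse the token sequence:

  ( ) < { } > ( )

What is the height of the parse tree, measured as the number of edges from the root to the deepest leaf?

5

[S [Q ( )] [S [Q < [S [Q { }]] >] [S [Q ( )]]]]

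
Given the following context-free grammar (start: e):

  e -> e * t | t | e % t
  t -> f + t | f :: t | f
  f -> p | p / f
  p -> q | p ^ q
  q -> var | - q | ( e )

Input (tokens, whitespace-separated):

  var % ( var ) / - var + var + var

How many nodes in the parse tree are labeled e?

3

[e [e [t [f [p [q var]]]]] % [t [f [p [q ( [e [t [f [p [q var]]]]] )]] / [f [p [q - [q var]]]]] + [t [f [p [q var]]] + [t [f [p [q var]]]]]]]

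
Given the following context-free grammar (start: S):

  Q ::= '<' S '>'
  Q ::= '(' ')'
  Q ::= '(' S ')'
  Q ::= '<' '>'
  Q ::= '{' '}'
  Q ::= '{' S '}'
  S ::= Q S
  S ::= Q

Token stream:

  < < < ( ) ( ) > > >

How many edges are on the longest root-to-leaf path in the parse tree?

9

[S [Q < [S [Q < [S [Q < [S [Q ( )] [S [Q ( )]]] >]] >]] >]]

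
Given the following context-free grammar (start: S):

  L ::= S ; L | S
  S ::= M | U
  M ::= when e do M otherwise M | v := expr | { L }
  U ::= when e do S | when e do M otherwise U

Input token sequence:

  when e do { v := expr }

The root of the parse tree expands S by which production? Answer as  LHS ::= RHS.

[S [U when e do [S [M { [L [S [M v := expr]]] }]]]]

S ::= U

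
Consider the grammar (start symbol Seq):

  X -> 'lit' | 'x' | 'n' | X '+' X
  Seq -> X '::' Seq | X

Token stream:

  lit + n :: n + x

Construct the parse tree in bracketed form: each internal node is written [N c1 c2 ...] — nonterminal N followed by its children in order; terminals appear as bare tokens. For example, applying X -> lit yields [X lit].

[Seq [X [X lit] + [X n]] :: [Seq [X [X n] + [X x]]]]

Seq
X :: Seq
X + X :: Seq
lit + X :: Seq
lit + n :: Seq
lit + n :: X
lit + n :: X + X
lit + n :: n + X
lit + n :: n + x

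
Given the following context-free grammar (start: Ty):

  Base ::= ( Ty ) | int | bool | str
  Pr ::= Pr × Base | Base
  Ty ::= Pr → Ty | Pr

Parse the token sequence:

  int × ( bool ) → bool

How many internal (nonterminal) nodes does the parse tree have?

[Ty [Pr [Pr [Base int]] × [Base ( [Ty [Pr [Base bool]]] )]] → [Ty [Pr [Base bool]]]]

11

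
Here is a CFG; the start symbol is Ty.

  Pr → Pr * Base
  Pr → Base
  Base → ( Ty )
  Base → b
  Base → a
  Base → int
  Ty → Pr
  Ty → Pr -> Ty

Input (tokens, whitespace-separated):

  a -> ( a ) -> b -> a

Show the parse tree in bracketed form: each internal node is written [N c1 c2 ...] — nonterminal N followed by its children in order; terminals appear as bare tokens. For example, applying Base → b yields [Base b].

[Ty [Pr [Base a]] -> [Ty [Pr [Base ( [Ty [Pr [Base a]]] )]] -> [Ty [Pr [Base b]] -> [Ty [Pr [Base a]]]]]]

Ty
Pr -> Ty
Base -> Ty
a -> Ty
a -> Pr -> Ty
a -> Base -> Ty
a -> ( Ty ) -> Ty
a -> ( Pr ) -> Ty
a -> ( Base ) -> Ty
a -> ( a ) -> Ty
a -> ( a ) -> Pr -> Ty
a -> ( a ) -> Base -> Ty
a -> ( a ) -> b -> Ty
a -> ( a ) -> b -> Pr
a -> ( a ) -> b -> Base
a -> ( a ) -> b -> a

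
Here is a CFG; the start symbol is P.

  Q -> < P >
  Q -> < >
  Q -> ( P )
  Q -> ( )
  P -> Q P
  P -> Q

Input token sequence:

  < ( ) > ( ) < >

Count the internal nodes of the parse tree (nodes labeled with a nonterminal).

8

[P [Q < [P [Q ( )]] >] [P [Q ( )] [P [Q < >]]]]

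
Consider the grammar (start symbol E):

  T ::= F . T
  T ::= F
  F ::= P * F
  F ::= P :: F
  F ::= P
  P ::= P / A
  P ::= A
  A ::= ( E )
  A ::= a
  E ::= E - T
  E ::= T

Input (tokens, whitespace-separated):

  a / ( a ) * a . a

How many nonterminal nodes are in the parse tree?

[E [T [F [P [P [A a]] / [A ( [E [T [F [P [A a]]]]] )]] * [F [P [A a]]]] . [T [F [P [A a]]]]]]

19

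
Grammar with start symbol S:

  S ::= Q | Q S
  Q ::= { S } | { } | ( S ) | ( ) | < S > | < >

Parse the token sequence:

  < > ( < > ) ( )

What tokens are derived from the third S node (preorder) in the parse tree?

[S [Q < >] [S [Q ( [S [Q < >]] )] [S [Q ( )]]]]

< >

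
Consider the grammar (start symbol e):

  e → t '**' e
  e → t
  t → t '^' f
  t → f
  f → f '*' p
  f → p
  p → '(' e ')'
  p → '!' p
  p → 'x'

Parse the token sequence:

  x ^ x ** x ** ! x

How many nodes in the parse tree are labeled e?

3

[e [t [t [f [p x]]] ^ [f [p x]]] ** [e [t [f [p x]]] ** [e [t [f [p ! [p x]]]]]]]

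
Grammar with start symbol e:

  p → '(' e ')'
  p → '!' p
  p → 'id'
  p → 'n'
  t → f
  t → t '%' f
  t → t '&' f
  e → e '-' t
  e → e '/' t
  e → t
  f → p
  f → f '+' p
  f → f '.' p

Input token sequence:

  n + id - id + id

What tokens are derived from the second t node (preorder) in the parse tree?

[e [e [t [f [f [p n]] + [p id]]]] - [t [f [f [p id]] + [p id]]]]

id + id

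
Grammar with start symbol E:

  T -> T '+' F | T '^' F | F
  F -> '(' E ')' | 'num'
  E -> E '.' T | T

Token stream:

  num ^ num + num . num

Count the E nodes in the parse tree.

2

[E [E [T [T [T [F num]] ^ [F num]] + [F num]]] . [T [F num]]]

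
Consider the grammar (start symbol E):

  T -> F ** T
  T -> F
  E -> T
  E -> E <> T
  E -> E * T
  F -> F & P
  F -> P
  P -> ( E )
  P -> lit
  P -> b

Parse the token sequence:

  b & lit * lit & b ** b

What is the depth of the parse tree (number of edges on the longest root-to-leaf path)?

6

[E [E [T [F [F [P b]] & [P lit]]]] * [T [F [F [P lit]] & [P b]] ** [T [F [P b]]]]]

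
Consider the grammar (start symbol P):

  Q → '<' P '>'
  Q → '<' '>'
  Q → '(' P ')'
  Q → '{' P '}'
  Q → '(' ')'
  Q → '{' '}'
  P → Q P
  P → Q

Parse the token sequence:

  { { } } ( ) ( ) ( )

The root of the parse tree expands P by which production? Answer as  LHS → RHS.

[P [Q { [P [Q { }]] }] [P [Q ( )] [P [Q ( )] [P [Q ( )]]]]]

P → Q P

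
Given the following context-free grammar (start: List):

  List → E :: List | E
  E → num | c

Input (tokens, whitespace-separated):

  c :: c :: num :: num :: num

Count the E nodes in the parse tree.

5

[List [E c] :: [List [E c] :: [List [E num] :: [List [E num] :: [List [E num]]]]]]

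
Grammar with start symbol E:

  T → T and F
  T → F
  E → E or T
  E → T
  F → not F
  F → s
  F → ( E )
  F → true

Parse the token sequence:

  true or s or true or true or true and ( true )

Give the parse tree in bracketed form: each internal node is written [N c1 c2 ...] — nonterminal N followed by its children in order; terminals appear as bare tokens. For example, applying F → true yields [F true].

[E [E [E [E [E [T [F true]]] or [T [F s]]] or [T [F true]]] or [T [F true]]] or [T [T [F true]] and [F ( [E [T [F true]]] )]]]

E
E or T
E or T or T
E or T or T or T
E or T or T or T or T
T or T or T or T or T
F or T or T or T or T
true or T or T or T or T
true or F or T or T or T
true or s or T or T or T
true or s or F or T or T
true or s or true or T or T
true or s or true or F or T
true or s or true or true or T
true or s or true or true or T and F
true or s or true or true or F and F
true or s or true or true or true and F
true or s or true or true or true and ( E )
true or s or true or true or true and ( T )
true or s or true or true or true and ( F )
true or s or true or true or true and ( true )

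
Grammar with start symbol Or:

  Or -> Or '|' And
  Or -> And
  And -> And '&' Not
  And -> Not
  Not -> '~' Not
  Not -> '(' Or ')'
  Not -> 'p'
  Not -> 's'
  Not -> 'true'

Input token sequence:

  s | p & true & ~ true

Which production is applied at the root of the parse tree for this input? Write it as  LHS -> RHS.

Or -> Or '|' And

[Or [Or [And [Not s]]] | [And [And [And [Not p]] & [Not true]] & [Not ~ [Not true]]]]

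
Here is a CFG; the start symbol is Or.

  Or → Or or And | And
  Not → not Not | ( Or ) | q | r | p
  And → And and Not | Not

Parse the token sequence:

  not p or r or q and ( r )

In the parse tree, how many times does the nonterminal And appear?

5

[Or [Or [Or [And [Not not [Not p]]]] or [And [Not r]]] or [And [And [Not q]] and [Not ( [Or [And [Not r]]] )]]]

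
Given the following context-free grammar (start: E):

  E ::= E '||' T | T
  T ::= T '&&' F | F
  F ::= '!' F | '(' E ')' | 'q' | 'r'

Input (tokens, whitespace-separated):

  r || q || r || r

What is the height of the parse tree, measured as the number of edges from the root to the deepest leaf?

[E [E [E [E [T [F r]]] || [T [F q]]] || [T [F r]]] || [T [F r]]]

6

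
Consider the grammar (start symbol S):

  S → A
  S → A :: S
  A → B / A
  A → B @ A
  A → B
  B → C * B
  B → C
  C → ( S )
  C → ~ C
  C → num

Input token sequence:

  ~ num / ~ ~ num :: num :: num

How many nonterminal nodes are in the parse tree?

18

[S [A [B [C ~ [C num]]] / [A [B [C ~ [C ~ [C num]]]]]] :: [S [A [B [C num]]] :: [S [A [B [C num]]]]]]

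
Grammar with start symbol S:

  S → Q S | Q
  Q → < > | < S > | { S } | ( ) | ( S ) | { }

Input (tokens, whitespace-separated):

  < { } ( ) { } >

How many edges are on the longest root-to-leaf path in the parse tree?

6

[S [Q < [S [Q { }] [S [Q ( )] [S [Q { }]]]] >]]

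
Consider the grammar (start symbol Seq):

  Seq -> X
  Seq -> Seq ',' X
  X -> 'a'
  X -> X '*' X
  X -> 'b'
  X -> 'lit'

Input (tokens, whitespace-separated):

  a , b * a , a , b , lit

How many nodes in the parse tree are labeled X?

[Seq [Seq [Seq [Seq [Seq [X a]] , [X [X b] * [X a]]] , [X a]] , [X b]] , [X lit]]

7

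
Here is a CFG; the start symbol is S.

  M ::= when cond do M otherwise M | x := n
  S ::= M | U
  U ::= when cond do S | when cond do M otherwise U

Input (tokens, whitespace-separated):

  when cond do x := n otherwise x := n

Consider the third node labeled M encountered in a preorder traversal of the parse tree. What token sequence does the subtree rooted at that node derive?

[S [M when cond do [M x := n] otherwise [M x := n]]]

x := n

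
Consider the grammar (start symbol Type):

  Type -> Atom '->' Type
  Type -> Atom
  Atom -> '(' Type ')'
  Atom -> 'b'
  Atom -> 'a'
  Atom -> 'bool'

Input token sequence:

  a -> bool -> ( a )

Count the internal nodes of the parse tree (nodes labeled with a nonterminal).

8

[Type [Atom a] -> [Type [Atom bool] -> [Type [Atom ( [Type [Atom a]] )]]]]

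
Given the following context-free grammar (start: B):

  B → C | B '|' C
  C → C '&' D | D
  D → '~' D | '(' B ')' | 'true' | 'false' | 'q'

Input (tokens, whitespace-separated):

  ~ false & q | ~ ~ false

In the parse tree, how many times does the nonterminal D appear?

6

[B [B [C [C [D ~ [D false]]] & [D q]]] | [C [D ~ [D ~ [D false]]]]]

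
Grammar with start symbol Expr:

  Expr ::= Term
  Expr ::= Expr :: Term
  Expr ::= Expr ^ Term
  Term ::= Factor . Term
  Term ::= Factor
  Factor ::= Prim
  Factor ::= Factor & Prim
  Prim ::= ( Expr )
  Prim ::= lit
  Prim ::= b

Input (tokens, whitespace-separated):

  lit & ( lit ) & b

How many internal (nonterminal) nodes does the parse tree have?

12

[Expr [Term [Factor [Factor [Factor [Prim lit]] & [Prim ( [Expr [Term [Factor [Prim lit]]]] )]] & [Prim b]]]]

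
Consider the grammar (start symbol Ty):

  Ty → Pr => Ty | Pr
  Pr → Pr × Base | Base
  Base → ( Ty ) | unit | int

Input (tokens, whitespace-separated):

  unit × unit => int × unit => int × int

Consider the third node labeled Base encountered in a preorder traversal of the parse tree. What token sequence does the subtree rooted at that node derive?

int

[Ty [Pr [Pr [Base unit]] × [Base unit]] => [Ty [Pr [Pr [Base int]] × [Base unit]] => [Ty [Pr [Pr [Base int]] × [Base int]]]]]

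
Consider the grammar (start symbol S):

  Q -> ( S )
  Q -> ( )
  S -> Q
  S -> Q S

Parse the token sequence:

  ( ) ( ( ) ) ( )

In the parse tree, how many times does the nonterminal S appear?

4

[S [Q ( )] [S [Q ( [S [Q ( )]] )] [S [Q ( )]]]]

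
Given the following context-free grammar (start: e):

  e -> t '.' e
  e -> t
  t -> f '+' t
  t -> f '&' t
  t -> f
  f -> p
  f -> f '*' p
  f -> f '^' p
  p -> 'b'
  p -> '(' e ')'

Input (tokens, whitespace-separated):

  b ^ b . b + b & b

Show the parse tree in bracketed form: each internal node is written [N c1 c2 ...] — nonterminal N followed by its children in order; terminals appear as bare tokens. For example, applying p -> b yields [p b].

[e [t [f [f [p b]] ^ [p b]]] . [e [t [f [p b]] + [t [f [p b]] & [t [f [p b]]]]]]]

e
t . e
f . e
f ^ p . e
p ^ p . e
b ^ p . e
b ^ b . e
b ^ b . t
b ^ b . f + t
b ^ b . p + t
b ^ b . b + t
b ^ b . b + f & t
b ^ b . b + p & t
b ^ b . b + b & t
b ^ b . b + b & f
b ^ b . b + b & p
b ^ b . b + b & b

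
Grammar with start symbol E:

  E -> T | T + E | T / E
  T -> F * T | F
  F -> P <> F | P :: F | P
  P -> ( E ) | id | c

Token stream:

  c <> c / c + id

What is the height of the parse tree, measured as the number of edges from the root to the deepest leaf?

[E [T [F [P c] <> [F [P c]]]] / [E [T [F [P c]]] + [E [T [F [P id]]]]]]

6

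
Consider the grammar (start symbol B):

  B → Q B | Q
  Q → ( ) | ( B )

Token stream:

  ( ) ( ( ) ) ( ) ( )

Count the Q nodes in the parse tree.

[B [Q ( )] [B [Q ( [B [Q ( )]] )] [B [Q ( )] [B [Q ( )]]]]]

5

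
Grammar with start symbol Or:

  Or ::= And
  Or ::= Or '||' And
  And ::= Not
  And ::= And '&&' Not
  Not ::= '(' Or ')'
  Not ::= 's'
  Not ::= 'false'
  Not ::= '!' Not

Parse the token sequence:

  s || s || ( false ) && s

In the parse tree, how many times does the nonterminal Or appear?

4

[Or [Or [Or [And [Not s]]] || [And [Not s]]] || [And [And [Not ( [Or [And [Not false]]] )]] && [Not s]]]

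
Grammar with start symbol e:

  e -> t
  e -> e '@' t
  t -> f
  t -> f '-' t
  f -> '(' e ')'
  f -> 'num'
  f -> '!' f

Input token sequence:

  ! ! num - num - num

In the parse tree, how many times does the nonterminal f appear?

5

[e [t [f ! [f ! [f num]]] - [t [f num] - [t [f num]]]]]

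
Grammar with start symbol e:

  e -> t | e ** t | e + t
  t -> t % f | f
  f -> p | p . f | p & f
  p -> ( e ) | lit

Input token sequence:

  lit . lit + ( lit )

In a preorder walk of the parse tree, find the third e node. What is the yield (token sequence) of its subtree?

lit

[e [e [t [f [p lit] . [f [p lit]]]]] + [t [f [p ( [e [t [f [p lit]]]] )]]]]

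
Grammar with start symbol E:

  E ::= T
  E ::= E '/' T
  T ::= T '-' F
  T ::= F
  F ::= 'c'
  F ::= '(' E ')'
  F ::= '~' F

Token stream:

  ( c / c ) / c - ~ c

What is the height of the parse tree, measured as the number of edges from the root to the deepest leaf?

8

[E [E [T [F ( [E [E [T [F c]]] / [T [F c]]] )]]] / [T [T [F c]] - [F ~ [F c]]]]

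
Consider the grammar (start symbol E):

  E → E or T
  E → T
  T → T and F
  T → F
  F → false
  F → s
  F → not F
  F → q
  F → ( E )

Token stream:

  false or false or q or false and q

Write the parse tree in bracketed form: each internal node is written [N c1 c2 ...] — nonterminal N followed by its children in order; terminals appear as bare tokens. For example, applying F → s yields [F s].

[E [E [E [E [T [F false]]] or [T [F false]]] or [T [F q]]] or [T [T [F false]] and [F q]]]

E
E or T
E or T or T
E or T or T or T
T or T or T or T
F or T or T or T
false or T or T or T
false or F or T or T
false or false or T or T
false or false or F or T
false or false or q or T
false or false or q or T and F
false or false or q or F and F
false or false or q or false and F
false or false or q or false and q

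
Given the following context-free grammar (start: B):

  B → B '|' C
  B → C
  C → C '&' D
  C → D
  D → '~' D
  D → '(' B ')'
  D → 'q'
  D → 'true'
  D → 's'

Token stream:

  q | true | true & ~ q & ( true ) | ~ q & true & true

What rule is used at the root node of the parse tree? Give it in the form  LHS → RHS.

B → B '|' C

[B [B [B [B [C [D q]]] | [C [D true]]] | [C [C [C [D true]] & [D ~ [D q]]] & [D ( [B [C [D true]]] )]]] | [C [C [C [D ~ [D q]]] & [D true]] & [D true]]]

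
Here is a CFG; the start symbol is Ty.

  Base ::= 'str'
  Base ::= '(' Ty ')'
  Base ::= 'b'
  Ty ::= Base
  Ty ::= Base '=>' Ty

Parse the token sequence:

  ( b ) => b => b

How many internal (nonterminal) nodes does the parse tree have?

8

[Ty [Base ( [Ty [Base b]] )] => [Ty [Base b] => [Ty [Base b]]]]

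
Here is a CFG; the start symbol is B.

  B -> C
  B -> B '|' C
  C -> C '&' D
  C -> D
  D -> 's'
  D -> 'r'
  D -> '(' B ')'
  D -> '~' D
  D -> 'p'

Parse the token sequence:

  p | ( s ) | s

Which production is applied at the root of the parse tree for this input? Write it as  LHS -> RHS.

B -> B '|' C

[B [B [B [C [D p]]] | [C [D ( [B [C [D s]]] )]]] | [C [D s]]]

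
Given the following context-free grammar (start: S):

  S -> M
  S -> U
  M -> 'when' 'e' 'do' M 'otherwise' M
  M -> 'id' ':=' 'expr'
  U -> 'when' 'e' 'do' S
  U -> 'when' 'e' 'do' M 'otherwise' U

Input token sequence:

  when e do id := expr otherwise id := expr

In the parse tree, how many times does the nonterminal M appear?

[S [M when e do [M id := expr] otherwise [M id := expr]]]

3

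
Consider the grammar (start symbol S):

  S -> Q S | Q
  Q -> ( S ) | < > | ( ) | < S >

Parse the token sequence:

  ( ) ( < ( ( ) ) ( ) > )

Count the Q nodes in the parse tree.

6

[S [Q ( )] [S [Q ( [S [Q < [S [Q ( [S [Q ( )]] )] [S [Q ( )]]] >]] )]]]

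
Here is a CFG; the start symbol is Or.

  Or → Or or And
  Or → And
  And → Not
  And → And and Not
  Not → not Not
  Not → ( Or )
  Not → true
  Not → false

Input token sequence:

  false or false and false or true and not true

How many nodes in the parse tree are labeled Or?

[Or [Or [Or [And [Not false]]] or [And [And [Not false]] and [Not false]]] or [And [And [Not true]] and [Not not [Not true]]]]

3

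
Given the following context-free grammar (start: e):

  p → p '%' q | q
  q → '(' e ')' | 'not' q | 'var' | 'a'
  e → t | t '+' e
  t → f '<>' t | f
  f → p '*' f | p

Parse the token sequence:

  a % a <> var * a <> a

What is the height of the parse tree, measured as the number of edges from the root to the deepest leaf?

[e [t [f [p [p [q a]] % [q a]]] <> [t [f [p [q var]] * [f [p [q a]]]] <> [t [f [p [q a]]]]]]]

7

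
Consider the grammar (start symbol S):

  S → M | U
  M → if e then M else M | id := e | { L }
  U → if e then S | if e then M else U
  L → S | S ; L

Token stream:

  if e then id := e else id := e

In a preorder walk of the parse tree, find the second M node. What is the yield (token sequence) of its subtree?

id := e

[S [M if e then [M id := e] else [M id := e]]]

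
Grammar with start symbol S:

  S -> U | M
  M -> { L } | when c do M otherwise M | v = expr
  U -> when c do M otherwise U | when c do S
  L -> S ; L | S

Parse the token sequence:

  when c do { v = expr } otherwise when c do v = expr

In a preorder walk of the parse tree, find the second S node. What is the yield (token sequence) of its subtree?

v = expr

[S [U when c do [M { [L [S [M v = expr]]] }] otherwise [U when c do [S [M v = expr]]]]]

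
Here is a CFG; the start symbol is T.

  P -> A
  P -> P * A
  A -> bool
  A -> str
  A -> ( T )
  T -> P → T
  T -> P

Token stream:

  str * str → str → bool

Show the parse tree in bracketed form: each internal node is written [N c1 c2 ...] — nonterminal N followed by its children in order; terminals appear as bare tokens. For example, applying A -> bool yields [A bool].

[T [P [P [A str]] * [A str]] → [T [P [A str]] → [T [P [A bool]]]]]

T
P → T
P * A → T
A * A → T
str * A → T
str * str → T
str * str → P → T
str * str → A → T
str * str → str → T
str * str → str → P
str * str → str → A
str * str → str → bool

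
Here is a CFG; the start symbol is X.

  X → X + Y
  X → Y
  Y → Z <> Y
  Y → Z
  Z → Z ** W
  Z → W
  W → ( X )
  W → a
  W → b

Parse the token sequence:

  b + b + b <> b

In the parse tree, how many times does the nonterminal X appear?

3

[X [X [X [Y [Z [W b]]]] + [Y [Z [W b]]]] + [Y [Z [W b]] <> [Y [Z [W b]]]]]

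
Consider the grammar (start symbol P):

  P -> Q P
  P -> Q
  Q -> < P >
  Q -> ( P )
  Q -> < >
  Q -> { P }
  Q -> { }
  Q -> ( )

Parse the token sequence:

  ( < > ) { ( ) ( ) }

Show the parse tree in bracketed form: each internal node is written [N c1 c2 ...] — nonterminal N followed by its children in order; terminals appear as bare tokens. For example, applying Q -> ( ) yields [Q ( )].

[P [Q ( [P [Q < >]] )] [P [Q { [P [Q ( )] [P [Q ( )]]] }]]]

P
Q P
( P ) P
( Q ) P
( < > ) P
( < > ) Q
( < > ) { P }
( < > ) { Q P }
( < > ) { ( ) P }
( < > ) { ( ) Q }
( < > ) { ( ) ( ) }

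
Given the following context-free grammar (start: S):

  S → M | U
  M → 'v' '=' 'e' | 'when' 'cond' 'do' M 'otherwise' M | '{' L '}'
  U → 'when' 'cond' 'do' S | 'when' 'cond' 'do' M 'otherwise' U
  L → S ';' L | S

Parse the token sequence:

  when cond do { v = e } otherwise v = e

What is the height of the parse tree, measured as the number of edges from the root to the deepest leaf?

6

[S [M when cond do [M { [L [S [M v = e]]] }] otherwise [M v = e]]]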